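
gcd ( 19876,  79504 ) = 19876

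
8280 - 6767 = 1513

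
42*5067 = 212814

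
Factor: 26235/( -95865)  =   - 3^1*7^( - 1 ) * 53^1*83^( - 1)= - 159/581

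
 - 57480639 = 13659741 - 71140380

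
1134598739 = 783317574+351281165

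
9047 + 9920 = 18967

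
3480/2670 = 116/89 = 1.30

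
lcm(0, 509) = 0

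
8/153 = 8/153 = 0.05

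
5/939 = 5/939 = 0.01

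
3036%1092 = 852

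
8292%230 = 12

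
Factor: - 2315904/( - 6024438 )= 2^6*3^ ( - 1 )*7^( - 1)* 37^1*137^( - 1)*163^1 *349^(-1) = 385984/1004073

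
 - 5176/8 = -647 = -  647.00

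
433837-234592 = 199245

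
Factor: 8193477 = 3^1*2731159^1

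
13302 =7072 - -6230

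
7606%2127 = 1225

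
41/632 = 41/632 = 0.06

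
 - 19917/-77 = 19917/77 = 258.66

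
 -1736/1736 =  - 1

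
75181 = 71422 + 3759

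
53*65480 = 3470440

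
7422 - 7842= - 420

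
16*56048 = 896768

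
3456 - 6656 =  - 3200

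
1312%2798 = 1312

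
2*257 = 514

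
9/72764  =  9/72764= 0.00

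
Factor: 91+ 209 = 2^2* 3^1*5^2 = 300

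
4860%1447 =519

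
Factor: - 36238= -2^1*18119^1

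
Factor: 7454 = 2^1*3727^1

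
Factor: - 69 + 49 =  - 20 = - 2^2*5^1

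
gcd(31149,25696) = 1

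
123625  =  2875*43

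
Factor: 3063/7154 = 2^( - 1 )*3^1*7^ ( - 2)*73^( - 1)*1021^1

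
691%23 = 1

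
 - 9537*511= - 4873407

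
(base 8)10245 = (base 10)4261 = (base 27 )5MM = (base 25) 6kb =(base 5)114021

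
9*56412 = 507708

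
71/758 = 71/758= 0.09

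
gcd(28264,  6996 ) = 4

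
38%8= 6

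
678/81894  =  113/13649 = 0.01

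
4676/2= 2338 = 2338.00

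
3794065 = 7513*505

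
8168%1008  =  104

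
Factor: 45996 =2^2*3^1* 3833^1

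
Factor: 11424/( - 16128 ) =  - 17/24 = - 2^( - 3)*3^( - 1 )*17^1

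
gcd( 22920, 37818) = 1146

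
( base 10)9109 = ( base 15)2A74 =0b10001110010101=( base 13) 41b9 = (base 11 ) 6931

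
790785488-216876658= 573908830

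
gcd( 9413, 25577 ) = 1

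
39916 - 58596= - 18680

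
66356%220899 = 66356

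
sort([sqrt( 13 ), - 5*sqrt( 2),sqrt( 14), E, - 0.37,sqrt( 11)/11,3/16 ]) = [ - 5*sqrt (2), - 0.37, 3/16,sqrt( 11) /11,E, sqrt( 13 ),  sqrt( 14)] 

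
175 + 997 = 1172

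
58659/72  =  814 + 17/24 = 814.71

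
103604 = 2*51802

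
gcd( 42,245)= 7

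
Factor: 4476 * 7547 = 2^2 * 3^1*373^1 * 7547^1  =  33780372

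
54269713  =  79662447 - 25392734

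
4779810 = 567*8430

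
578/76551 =34/4503  =  0.01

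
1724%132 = 8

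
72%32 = 8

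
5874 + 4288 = 10162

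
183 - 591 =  - 408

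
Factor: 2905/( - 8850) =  - 581/1770 = - 2^( - 1) * 3^( - 1) * 5^( - 1 )*7^1*59^(  -  1 )*83^1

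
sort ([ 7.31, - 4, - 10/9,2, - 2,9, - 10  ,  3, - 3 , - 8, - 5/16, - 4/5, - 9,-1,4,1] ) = [ - 10, - 9,-8, - 4, - 3,-2,- 10/9, - 1, - 4/5,-5/16,1, 2, 3,4,  7.31,9]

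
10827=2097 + 8730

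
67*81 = 5427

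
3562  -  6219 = -2657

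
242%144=98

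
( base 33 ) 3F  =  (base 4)1302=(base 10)114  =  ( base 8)162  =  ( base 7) 222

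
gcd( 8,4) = 4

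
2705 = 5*541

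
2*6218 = 12436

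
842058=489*1722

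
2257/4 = 2257/4 = 564.25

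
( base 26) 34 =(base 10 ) 82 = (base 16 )52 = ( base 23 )3D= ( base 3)10001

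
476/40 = 11 + 9/10  =  11.90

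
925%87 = 55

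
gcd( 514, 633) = 1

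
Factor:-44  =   - 2^2*11^1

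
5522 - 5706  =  - 184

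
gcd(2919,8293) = 1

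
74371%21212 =10735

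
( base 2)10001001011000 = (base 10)8792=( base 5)240132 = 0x2258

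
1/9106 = 1/9106 = 0.00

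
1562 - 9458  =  -7896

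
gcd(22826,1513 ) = 1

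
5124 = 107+5017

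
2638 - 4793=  - 2155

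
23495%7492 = 1019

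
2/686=1/343 = 0.00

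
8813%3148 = 2517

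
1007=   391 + 616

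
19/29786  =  19/29786 = 0.00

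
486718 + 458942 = 945660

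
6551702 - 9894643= - 3342941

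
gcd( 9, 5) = 1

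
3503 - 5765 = -2262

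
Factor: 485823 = 3^1*13^1*12457^1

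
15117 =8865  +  6252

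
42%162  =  42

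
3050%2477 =573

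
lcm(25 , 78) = 1950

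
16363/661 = 16363/661 = 24.75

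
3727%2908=819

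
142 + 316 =458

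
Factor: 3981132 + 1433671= 5414803^1 =5414803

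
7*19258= 134806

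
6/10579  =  6/10579= 0.00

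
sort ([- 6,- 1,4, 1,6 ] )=[-6, - 1,  1,  4,6]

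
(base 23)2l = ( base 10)67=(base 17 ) 3G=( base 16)43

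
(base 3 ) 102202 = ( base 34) 9B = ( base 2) 100111101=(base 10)317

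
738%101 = 31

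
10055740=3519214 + 6536526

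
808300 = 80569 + 727731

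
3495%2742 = 753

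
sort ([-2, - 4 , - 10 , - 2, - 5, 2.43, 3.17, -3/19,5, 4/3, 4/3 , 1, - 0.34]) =[ - 10, - 5, - 4 , - 2 , - 2, - 0.34, - 3/19 , 1, 4/3,4/3 , 2.43, 3.17, 5] 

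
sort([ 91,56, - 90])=[ - 90,56,91]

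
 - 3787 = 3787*( -1 )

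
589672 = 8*73709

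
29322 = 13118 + 16204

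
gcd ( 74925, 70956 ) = 81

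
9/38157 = 3/12719 = 0.00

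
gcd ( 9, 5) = 1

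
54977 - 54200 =777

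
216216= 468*462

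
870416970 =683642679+186774291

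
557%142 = 131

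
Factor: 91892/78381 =2^2*3^(  -  3)*2903^( -1) * 22973^1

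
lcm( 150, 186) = 4650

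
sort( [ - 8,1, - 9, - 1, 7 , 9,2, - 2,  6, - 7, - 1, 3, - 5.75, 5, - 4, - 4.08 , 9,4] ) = [-9, - 8, - 7, - 5.75, - 4.08, - 4, - 2, - 1,  -  1,  1,  2,3,4 , 5,6, 7,9,9]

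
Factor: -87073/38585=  - 5^( - 1)*7^2*1777^1*7717^( - 1 )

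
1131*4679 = 5291949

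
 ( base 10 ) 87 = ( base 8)127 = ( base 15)5c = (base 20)47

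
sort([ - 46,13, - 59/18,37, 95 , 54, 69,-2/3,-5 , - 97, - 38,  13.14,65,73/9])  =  [ - 97,  -  46, - 38, - 5, - 59/18, - 2/3 , 73/9,13,13.14,37,54,65, 69, 95]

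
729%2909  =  729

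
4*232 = 928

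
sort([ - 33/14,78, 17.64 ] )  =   [ - 33/14,17.64, 78 ] 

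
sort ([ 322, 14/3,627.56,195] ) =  [ 14/3,195 , 322 , 627.56 ]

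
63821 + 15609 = 79430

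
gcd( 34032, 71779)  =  1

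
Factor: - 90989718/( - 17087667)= 2^1*131^1 *181^(  -  1)*31469^ ( - 1 )*115763^1 = 30329906/5695889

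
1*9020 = 9020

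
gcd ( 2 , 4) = 2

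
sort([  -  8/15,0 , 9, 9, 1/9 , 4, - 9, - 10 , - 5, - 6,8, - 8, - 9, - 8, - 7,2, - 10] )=[ - 10 ,-10, - 9, - 9, - 8,-8  , - 7, - 6, - 5, - 8/15,0, 1/9,2, 4,8,9, 9 ] 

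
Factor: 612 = 2^2* 3^2*17^1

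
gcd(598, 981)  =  1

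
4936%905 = 411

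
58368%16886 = 7710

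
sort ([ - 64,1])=[-64,1 ] 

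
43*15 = 645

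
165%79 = 7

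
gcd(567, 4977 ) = 63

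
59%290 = 59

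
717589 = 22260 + 695329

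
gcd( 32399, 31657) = 1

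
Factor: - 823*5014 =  - 4126522 = - 2^1*23^1*109^1* 823^1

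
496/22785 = 16/735  =  0.02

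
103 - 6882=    - 6779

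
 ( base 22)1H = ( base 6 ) 103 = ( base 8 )47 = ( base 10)39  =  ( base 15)29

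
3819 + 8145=11964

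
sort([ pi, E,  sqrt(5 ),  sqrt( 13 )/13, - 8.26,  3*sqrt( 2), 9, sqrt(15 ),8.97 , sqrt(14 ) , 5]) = [  -  8.26, sqrt( 13)/13, sqrt( 5),E,pi, sqrt (14), sqrt (15 ) , 3*sqrt( 2),5, 8.97, 9]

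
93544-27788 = 65756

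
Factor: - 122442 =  - 2^1*3^1*20407^1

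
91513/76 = 91513/76= 1204.12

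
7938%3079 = 1780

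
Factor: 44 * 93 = 4092  =  2^2*3^1*11^1*31^1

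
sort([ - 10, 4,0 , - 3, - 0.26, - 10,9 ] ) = [ - 10, - 10, - 3,  -  0.26,0,4, 9]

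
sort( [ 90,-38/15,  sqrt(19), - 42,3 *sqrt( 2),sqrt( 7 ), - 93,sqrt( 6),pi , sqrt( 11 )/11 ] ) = [ - 93, - 42, - 38/15,sqrt(11)/11,sqrt(6),sqrt(7 ),  pi, 3*sqrt ( 2),sqrt (19),90]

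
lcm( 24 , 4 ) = 24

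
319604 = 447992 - 128388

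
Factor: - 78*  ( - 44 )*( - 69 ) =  - 236808 = - 2^3*3^2*11^1*13^1*23^1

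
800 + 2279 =3079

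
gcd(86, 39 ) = 1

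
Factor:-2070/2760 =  - 2^( - 2 ) * 3^1= - 3/4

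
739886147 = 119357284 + 620528863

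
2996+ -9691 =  - 6695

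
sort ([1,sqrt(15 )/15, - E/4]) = [ - E/4,  sqrt(15 ) /15, 1]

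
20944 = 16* 1309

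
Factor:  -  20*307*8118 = -49844520= - 2^3  *3^2*5^1*11^1*41^1*307^1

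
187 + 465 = 652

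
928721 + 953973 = 1882694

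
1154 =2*577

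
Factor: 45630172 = 2^2*7^2*19^1*12253^1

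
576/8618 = 288/4309   =  0.07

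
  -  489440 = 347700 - 837140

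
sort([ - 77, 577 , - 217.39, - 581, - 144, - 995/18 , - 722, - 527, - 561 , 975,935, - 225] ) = [ - 722 , - 581,-561, - 527,  -  225 , - 217.39,  -  144, - 77, - 995/18 , 577,935,975 ] 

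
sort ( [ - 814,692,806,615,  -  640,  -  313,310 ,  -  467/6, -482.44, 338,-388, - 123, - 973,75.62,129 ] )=[-973, - 814, - 640,-482.44, -388, - 313, - 123, - 467/6,  75.62,129,310, 338  ,  615,692,806] 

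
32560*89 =2897840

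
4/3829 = 4/3829 = 0.00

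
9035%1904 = 1419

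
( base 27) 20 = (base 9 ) 60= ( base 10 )54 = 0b110110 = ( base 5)204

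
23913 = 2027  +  21886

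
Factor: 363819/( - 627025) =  - 3^1*5^( - 2)*7^(-1)*173^1 * 701^1*3583^( - 1) 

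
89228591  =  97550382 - 8321791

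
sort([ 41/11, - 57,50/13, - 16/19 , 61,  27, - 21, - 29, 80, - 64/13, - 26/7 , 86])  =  [-57,  -  29, - 21 , - 64/13, - 26/7, - 16/19, 41/11,50/13,27,61,80,86 ]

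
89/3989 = 89/3989 = 0.02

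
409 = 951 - 542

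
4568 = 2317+2251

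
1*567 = 567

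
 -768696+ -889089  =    -  1657785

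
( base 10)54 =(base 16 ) 36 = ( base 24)26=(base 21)2C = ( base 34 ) 1k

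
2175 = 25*87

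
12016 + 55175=67191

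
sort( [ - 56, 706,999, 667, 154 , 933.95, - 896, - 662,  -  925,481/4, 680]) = [ - 925, - 896,- 662, - 56, 481/4,154, 667,680, 706, 933.95,999]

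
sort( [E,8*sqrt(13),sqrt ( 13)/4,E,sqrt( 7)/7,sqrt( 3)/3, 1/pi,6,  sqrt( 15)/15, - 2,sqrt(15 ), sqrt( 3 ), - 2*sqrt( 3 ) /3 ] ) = [ - 2, - 2*sqrt( 3)/3 , sqrt( 15)/15,1/pi, sqrt( 7) /7,sqrt (3)/3, sqrt( 13)/4,  sqrt ( 3),E,E,sqrt (15 ), 6, 8 * sqrt (13 )]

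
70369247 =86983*809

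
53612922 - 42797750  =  10815172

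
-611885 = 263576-875461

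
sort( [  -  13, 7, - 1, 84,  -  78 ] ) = [ - 78,- 13, - 1, 7,  84 ]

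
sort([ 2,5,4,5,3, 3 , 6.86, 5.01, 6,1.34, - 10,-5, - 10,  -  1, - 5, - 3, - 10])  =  [ - 10, - 10, - 10, - 5, - 5, - 3,-1 , 1.34, 2, 3, 3, 4,5,  5,5.01, 6,  6.86]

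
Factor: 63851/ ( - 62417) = -67^1*953^1 * 62417^( - 1)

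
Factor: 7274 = 2^1 * 3637^1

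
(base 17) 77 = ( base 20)66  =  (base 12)A6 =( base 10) 126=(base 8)176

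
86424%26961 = 5541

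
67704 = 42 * 1612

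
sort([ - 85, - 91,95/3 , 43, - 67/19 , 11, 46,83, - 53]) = [  -  91, - 85,  -  53, - 67/19 , 11,95/3, 43, 46,83 ] 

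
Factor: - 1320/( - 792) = 5/3=3^( - 1)*5^1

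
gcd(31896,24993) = 9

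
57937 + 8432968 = 8490905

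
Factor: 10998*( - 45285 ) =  - 2^1*3^3 * 5^1*13^1*47^1*3019^1 = -  498044430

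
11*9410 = 103510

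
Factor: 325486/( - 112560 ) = -2^( - 3)*3^( - 1)*5^ ( - 1)*347^1 = - 347/120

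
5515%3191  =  2324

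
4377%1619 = 1139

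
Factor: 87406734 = 2^1*3^1*127^1*251^1*457^1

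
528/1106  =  264/553 = 0.48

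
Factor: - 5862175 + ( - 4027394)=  - 9889569 = - 3^2*41^1 * 26801^1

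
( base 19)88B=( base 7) 11616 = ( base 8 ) 5753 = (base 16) BEB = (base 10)3051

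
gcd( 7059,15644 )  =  1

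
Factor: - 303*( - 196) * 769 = 2^2*3^1*7^2 * 101^1 * 769^1 = 45669372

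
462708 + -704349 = - 241641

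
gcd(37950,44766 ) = 6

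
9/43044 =3/14348 = 0.00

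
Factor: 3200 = 2^7*5^2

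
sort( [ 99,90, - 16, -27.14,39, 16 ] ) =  [ - 27.14, -16,16,39,90,99 ]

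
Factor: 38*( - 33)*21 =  - 2^1*3^2*7^1* 11^1*19^1 =- 26334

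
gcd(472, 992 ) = 8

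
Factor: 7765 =5^1*1553^1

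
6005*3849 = 23113245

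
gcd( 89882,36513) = 1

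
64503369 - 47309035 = 17194334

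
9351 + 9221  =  18572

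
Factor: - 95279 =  - 95279^1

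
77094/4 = 38547/2 = 19273.50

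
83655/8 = 10456 +7/8 = 10456.88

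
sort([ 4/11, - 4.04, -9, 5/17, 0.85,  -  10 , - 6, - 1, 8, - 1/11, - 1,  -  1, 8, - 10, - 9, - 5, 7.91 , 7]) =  [ - 10, - 10, - 9, - 9, - 6,  -  5, - 4.04,-1, - 1,-1,-1/11, 5/17 , 4/11  ,  0.85, 7 , 7.91 , 8,8]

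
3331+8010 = 11341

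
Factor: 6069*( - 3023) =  -3^1*7^1*17^2*3023^1 = - 18346587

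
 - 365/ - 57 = 6 + 23/57 = 6.40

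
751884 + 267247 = 1019131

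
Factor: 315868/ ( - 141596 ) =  - 13^( - 1)*29^1 =-29/13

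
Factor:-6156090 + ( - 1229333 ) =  - 83^1*101^1*881^1= - 7385423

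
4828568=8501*568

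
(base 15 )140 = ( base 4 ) 10131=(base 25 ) BA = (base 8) 435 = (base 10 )285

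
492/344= 123/86  =  1.43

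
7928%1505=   403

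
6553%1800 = 1153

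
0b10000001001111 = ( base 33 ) 7jl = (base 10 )8271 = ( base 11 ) 623a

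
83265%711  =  78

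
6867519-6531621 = 335898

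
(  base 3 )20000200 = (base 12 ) 2660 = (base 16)1128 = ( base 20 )ajc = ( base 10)4392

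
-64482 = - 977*66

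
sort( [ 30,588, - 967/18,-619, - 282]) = [ - 619, - 282 , - 967/18 , 30 , 588]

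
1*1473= 1473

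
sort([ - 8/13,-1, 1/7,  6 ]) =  [-1, - 8/13,1/7, 6 ]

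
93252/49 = 93252/49 = 1903.10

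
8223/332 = 24 + 255/332 = 24.77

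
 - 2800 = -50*56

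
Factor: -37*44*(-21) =34188 = 2^2 *3^1* 7^1* 11^1*37^1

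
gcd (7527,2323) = 1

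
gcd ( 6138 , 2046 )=2046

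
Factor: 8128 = 2^6*127^1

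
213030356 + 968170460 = 1181200816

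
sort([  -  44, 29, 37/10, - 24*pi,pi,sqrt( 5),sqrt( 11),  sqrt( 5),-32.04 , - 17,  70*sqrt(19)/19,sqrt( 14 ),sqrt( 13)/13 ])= [  -  24*pi, - 44, - 32.04, - 17,sqrt(13) /13,sqrt(5 ),sqrt(5 ),pi, sqrt( 11), 37/10,sqrt( 14 ),70*sqrt(19)/19 , 29]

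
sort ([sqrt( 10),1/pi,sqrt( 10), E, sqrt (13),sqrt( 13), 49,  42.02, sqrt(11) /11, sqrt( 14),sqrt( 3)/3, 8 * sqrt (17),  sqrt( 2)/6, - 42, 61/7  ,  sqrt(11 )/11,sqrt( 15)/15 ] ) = [ - 42, sqrt( 2 )/6,sqrt( 15) /15,sqrt( 11 )/11, sqrt ( 11)/11, 1/pi, sqrt ( 3)/3, E, sqrt( 10 ), sqrt(10 ), sqrt ( 13), sqrt( 13),sqrt( 14),61/7, 8*sqrt( 17),  42.02,49]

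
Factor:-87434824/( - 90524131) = 2^3 * 43^1*433^1 * 587^1 * 90524131^ ( - 1) 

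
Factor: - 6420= - 2^2*3^1*5^1*107^1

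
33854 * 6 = 203124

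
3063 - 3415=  - 352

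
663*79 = 52377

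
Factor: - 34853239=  - 19^1*41^1*44741^1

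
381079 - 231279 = 149800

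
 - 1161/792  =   - 2+47/88=   -1.47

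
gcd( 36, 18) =18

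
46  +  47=93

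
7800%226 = 116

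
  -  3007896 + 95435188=92427292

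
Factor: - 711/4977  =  -1/7 =-  7^( - 1 ) 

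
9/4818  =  3/1606 = 0.00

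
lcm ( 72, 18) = 72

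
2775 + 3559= 6334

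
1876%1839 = 37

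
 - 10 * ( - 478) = 4780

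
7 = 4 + 3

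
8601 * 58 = 498858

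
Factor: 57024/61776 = 2^2*3^1*13^ (-1)= 12/13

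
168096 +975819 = 1143915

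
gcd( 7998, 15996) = 7998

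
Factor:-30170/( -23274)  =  35/27 = 3^(-3 )*5^1*7^1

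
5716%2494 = 728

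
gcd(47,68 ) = 1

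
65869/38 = 1733  +  15/38 = 1733.39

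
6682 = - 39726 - - 46408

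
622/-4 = -311/2 = - 155.50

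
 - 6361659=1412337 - 7773996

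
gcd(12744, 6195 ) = 177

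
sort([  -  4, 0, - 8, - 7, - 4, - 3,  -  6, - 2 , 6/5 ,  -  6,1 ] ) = [ - 8, - 7, - 6 , - 6  , - 4,-4, - 3, - 2, 0,1, 6/5 ] 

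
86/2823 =86/2823  =  0.03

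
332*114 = 37848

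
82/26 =3+2/13=3.15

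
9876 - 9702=174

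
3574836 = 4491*796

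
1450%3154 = 1450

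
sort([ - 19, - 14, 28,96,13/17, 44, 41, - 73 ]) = [ - 73, - 19,-14,  13/17, 28,41  ,  44,96 ]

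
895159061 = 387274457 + 507884604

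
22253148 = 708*31431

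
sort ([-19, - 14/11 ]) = [ - 19, - 14/11 ] 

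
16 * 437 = 6992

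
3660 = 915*4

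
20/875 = 4/175 = 0.02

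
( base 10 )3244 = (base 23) 631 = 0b110010101100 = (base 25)54J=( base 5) 100434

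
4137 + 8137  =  12274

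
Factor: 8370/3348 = 2^( - 1 ) * 5^1 = 5/2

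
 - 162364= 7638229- 7800593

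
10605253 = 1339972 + 9265281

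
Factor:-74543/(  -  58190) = 3241/2530 = 2^ ( - 1)*5^(-1)*7^1*11^( -1 )*23^( - 1)*463^1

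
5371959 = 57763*93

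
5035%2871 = 2164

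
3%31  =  3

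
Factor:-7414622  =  - 2^1*67^1*55333^1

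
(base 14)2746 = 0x1b0a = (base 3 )100111101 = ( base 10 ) 6922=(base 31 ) 769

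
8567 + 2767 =11334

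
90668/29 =90668/29=3126.48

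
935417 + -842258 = 93159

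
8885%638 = 591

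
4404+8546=12950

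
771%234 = 69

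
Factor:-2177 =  - 7^1*311^1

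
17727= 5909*3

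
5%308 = 5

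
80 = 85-5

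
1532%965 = 567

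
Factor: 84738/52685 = 2^1*3^1*5^( - 1)*29^1 * 41^( - 1)*257^( - 1 )*487^1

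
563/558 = 1 + 5/558 = 1.01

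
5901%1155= 126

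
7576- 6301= 1275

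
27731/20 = 1386 + 11/20 = 1386.55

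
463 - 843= - 380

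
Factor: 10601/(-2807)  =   -7^( - 1)*401^(-1)* 10601^1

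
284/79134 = 142/39567 = 0.00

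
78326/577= 78326/577 = 135.75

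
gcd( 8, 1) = 1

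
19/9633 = 1/507 = 0.00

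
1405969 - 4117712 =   -  2711743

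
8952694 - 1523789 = 7428905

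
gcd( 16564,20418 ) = 82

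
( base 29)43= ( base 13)92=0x77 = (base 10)119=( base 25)4j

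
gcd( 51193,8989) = 1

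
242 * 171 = 41382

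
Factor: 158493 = 3^1*23^1*2297^1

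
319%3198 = 319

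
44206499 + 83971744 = 128178243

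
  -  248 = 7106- 7354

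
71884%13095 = 6409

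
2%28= 2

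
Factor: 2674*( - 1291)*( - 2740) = 9458847160=2^3*5^1*7^1*  137^1*191^1* 1291^1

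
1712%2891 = 1712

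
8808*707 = 6227256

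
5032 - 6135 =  - 1103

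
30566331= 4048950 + 26517381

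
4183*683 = 2856989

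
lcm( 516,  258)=516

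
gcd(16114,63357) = 7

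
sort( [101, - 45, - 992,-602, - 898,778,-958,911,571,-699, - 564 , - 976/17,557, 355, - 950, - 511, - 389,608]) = [  -  992,-958, - 950,-898, - 699 , - 602,-564, - 511, -389, - 976/17, - 45,101, 355,557,571,608,778,911 ]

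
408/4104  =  17/171  =  0.10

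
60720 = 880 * 69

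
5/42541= 5/42541 = 0.00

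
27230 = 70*389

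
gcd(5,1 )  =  1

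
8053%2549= 406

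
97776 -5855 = 91921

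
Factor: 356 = 2^2*89^1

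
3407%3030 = 377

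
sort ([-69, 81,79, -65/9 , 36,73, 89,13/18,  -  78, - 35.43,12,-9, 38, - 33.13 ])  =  [ -78, - 69, - 35.43, - 33.13, - 9, - 65/9, 13/18, 12,36, 38, 73, 79, 81,89]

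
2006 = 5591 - 3585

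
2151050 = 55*39110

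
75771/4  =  75771/4= 18942.75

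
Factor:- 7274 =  - 2^1*3637^1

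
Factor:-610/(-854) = 5^1*7^( - 1 )  =  5/7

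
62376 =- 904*( - 69) 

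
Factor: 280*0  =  0 = 0^1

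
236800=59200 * 4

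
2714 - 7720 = - 5006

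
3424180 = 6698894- 3274714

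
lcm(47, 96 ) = 4512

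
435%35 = 15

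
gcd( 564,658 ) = 94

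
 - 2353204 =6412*( - 367)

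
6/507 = 2/169 = 0.01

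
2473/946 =2 + 581/946 = 2.61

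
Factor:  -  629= - 17^1*37^1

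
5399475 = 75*71993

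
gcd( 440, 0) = 440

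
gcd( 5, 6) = 1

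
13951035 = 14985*931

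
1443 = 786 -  - 657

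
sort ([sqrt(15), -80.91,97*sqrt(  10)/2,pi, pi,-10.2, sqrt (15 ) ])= [-80.91,-10.2,pi, pi, sqrt( 15 ),sqrt(15), 97*sqrt( 10 )/2]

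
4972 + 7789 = 12761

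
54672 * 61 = 3334992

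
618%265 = 88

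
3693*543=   2005299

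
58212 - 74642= - 16430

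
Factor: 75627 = 3^3*2801^1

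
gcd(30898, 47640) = 2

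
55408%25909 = 3590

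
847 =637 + 210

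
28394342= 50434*563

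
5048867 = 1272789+3776078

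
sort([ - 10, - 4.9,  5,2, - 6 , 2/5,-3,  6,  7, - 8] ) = [-10,  -  8, - 6, - 4.9, - 3,2/5,  2,5, 6,  7 ]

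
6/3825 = 2/1275 = 0.00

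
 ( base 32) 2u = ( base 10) 94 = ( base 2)1011110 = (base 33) 2S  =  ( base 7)163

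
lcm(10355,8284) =41420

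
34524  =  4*8631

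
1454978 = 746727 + 708251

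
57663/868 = 57663/868 = 66.43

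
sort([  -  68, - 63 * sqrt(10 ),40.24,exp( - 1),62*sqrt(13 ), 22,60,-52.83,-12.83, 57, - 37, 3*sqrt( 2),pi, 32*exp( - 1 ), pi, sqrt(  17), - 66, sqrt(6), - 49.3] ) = [ - 63*sqrt( 10), - 68, - 66, - 52.83, - 49.3, - 37, - 12.83, exp( - 1), sqrt( 6), pi, pi,  sqrt( 17 ),3*sqrt (2),  32*exp ( - 1 ), 22, 40.24,57,60,62 * sqrt( 13 ) ] 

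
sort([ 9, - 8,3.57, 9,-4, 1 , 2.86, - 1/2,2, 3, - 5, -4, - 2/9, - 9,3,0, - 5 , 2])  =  [ - 9, - 8,- 5, - 5, - 4, - 4 ,-1/2, - 2/9,0,  1, 2,  2,2.86,3, 3, 3.57,9,9 ]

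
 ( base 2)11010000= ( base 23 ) 91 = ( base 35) 5X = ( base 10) 208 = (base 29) 75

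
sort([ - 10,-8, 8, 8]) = [ - 10, - 8, 8,8]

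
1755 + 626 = 2381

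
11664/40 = 1458/5 = 291.60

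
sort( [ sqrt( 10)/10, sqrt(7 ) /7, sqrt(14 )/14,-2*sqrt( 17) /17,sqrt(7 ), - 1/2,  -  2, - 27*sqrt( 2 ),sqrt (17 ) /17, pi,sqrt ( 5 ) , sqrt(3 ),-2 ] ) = [ - 27*sqrt(2),-2,-2, - 1/2, - 2*sqrt( 17 )/17, sqrt(17)/17,sqrt( 14)/14, sqrt( 10)/10, sqrt(7)/7, sqrt( 3 ),sqrt(5),  sqrt( 7 ),pi] 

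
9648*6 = 57888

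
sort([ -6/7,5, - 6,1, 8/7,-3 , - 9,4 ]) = [-9, - 6,- 3, - 6/7,1,8/7,4,5]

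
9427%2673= 1408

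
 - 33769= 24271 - 58040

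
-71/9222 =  - 71/9222 = -  0.01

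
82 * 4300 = 352600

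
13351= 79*169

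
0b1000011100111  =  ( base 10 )4327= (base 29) 546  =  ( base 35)3im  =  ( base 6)32011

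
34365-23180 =11185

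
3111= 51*61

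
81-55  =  26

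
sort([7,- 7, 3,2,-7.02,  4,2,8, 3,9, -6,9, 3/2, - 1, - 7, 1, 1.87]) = [ - 7.02, - 7, - 7, - 6, - 1,  1,3/2,1.87,2 , 2 , 3,3,4, 7, 8, 9,9]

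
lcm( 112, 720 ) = 5040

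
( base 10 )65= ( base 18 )3B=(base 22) 2L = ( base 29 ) 27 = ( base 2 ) 1000001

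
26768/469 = 57 + 5/67 = 57.07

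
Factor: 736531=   67^1*10993^1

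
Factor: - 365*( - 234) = 85410= 2^1*3^2 * 5^1*13^1*73^1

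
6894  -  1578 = 5316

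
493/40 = 12+ 13/40= 12.32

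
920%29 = 21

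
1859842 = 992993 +866849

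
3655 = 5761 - 2106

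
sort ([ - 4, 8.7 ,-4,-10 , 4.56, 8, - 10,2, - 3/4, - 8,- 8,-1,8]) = [ - 10,-10,-8, - 8,-4,-4, - 1,-3/4,2 , 4.56,8, 8, 8.7 ] 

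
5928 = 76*78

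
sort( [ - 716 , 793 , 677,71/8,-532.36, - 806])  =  [-806,-716, - 532.36 , 71/8,677, 793] 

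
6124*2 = 12248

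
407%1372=407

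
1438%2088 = 1438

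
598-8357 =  - 7759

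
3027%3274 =3027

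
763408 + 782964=1546372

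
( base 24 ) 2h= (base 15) 45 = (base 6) 145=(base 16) 41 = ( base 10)65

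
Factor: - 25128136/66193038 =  - 12564068/33096519 = - 2^2 * 3^(-4)*11^1*89^( -1 )*283^1* 1009^1*4591^ ( - 1 )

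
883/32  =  883/32=27.59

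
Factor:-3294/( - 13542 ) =3^2*37^(-1) = 9/37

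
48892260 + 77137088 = 126029348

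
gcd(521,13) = 1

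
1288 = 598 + 690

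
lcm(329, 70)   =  3290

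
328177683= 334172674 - 5994991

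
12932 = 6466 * 2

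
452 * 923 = 417196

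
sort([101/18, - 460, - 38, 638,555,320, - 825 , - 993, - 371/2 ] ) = [-993, - 825, - 460, -371/2,  -  38, 101/18,  320,  555, 638 ]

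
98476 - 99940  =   - 1464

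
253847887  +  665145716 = 918993603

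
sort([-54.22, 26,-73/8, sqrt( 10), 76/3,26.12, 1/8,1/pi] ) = [ - 54.22,  -  73/8,1/8,1/pi,  sqrt( 10 ) , 76/3 , 26,  26.12]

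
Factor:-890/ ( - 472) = 2^ ( - 2 )*5^1*59^(-1 )*89^1 = 445/236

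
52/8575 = 52/8575 = 0.01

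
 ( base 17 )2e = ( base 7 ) 66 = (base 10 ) 48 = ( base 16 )30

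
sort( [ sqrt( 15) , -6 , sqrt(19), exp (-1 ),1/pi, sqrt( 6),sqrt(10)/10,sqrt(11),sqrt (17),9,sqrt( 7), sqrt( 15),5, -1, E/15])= [-6, -1,E/15,sqrt( 10)/10,1/pi,exp( - 1),sqrt( 6),sqrt( 7),sqrt(11),sqrt( 15)  ,  sqrt(15 ),sqrt(17),sqrt (19),5,  9 ] 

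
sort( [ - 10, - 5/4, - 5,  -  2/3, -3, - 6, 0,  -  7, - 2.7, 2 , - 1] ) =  [-10, - 7, -6, - 5, -3,  -  2.7, - 5/4,-1,-2/3, 0,2] 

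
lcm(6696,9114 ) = 328104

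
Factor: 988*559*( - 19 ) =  - 2^2*13^2*19^2*43^1 = - 10493548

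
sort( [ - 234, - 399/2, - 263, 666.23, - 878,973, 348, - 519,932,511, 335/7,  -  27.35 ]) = [ - 878, - 519, - 263, - 234,-399/2, - 27.35, 335/7,348, 511, 666.23, 932 , 973]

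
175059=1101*159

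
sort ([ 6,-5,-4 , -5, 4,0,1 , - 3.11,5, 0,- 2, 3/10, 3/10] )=[-5, - 5, - 4 , - 3.11, - 2, 0, 0, 3/10,  3/10, 1 , 4,  5,6]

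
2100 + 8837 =10937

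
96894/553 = 175 + 17/79 = 175.22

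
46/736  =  1/16= 0.06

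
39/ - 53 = - 39/53 = -0.74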